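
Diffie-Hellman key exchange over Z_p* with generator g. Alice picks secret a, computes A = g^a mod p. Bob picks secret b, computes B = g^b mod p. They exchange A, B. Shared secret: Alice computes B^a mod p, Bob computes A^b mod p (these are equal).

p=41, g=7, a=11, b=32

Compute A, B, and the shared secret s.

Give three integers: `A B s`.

A = 7^11 mod 41  (bits of 11 = 1011)
  bit 0 = 1: r = r^2 * 7 mod 41 = 1^2 * 7 = 1*7 = 7
  bit 1 = 0: r = r^2 mod 41 = 7^2 = 8
  bit 2 = 1: r = r^2 * 7 mod 41 = 8^2 * 7 = 23*7 = 38
  bit 3 = 1: r = r^2 * 7 mod 41 = 38^2 * 7 = 9*7 = 22
  -> A = 22
B = 7^32 mod 41  (bits of 32 = 100000)
  bit 0 = 1: r = r^2 * 7 mod 41 = 1^2 * 7 = 1*7 = 7
  bit 1 = 0: r = r^2 mod 41 = 7^2 = 8
  bit 2 = 0: r = r^2 mod 41 = 8^2 = 23
  bit 3 = 0: r = r^2 mod 41 = 23^2 = 37
  bit 4 = 0: r = r^2 mod 41 = 37^2 = 16
  bit 5 = 0: r = r^2 mod 41 = 16^2 = 10
  -> B = 10
s = B^a = 10^11 mod 41  (bits of 11 = 1011)
  bit 0 = 1: r = r^2 * 10 mod 41 = 1^2 * 10 = 1*10 = 10
  bit 1 = 0: r = r^2 mod 41 = 10^2 = 18
  bit 2 = 1: r = r^2 * 10 mod 41 = 18^2 * 10 = 37*10 = 1
  bit 3 = 1: r = r^2 * 10 mod 41 = 1^2 * 10 = 1*10 = 10
  -> s = B^a = 10

Answer: 22 10 10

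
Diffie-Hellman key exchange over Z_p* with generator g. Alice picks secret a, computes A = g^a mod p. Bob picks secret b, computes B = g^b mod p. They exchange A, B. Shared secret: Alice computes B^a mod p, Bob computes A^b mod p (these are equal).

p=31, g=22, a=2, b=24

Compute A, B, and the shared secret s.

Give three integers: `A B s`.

A = 22^2 mod 31  (bits of 2 = 10)
  bit 0 = 1: r = r^2 * 22 mod 31 = 1^2 * 22 = 1*22 = 22
  bit 1 = 0: r = r^2 mod 31 = 22^2 = 19
  -> A = 19
B = 22^24 mod 31  (bits of 24 = 11000)
  bit 0 = 1: r = r^2 * 22 mod 31 = 1^2 * 22 = 1*22 = 22
  bit 1 = 1: r = r^2 * 22 mod 31 = 22^2 * 22 = 19*22 = 15
  bit 2 = 0: r = r^2 mod 31 = 15^2 = 8
  bit 3 = 0: r = r^2 mod 31 = 8^2 = 2
  bit 4 = 0: r = r^2 mod 31 = 2^2 = 4
  -> B = 4
s = B^a = 4^2 mod 31  (bits of 2 = 10)
  bit 0 = 1: r = r^2 * 4 mod 31 = 1^2 * 4 = 1*4 = 4
  bit 1 = 0: r = r^2 mod 31 = 4^2 = 16
  -> s = B^a = 16

Answer: 19 4 16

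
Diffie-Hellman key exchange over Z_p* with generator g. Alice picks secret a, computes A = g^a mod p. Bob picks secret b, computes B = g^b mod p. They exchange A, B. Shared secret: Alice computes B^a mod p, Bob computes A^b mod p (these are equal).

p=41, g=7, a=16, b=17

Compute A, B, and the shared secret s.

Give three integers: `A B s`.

A = 7^16 mod 41  (bits of 16 = 10000)
  bit 0 = 1: r = r^2 * 7 mod 41 = 1^2 * 7 = 1*7 = 7
  bit 1 = 0: r = r^2 mod 41 = 7^2 = 8
  bit 2 = 0: r = r^2 mod 41 = 8^2 = 23
  bit 3 = 0: r = r^2 mod 41 = 23^2 = 37
  bit 4 = 0: r = r^2 mod 41 = 37^2 = 16
  -> A = 16
B = 7^17 mod 41  (bits of 17 = 10001)
  bit 0 = 1: r = r^2 * 7 mod 41 = 1^2 * 7 = 1*7 = 7
  bit 1 = 0: r = r^2 mod 41 = 7^2 = 8
  bit 2 = 0: r = r^2 mod 41 = 8^2 = 23
  bit 3 = 0: r = r^2 mod 41 = 23^2 = 37
  bit 4 = 1: r = r^2 * 7 mod 41 = 37^2 * 7 = 16*7 = 30
  -> B = 30
s = B^a = 30^16 mod 41  (bits of 16 = 10000)
  bit 0 = 1: r = r^2 * 30 mod 41 = 1^2 * 30 = 1*30 = 30
  bit 1 = 0: r = r^2 mod 41 = 30^2 = 39
  bit 2 = 0: r = r^2 mod 41 = 39^2 = 4
  bit 3 = 0: r = r^2 mod 41 = 4^2 = 16
  bit 4 = 0: r = r^2 mod 41 = 16^2 = 10
  -> s = B^a = 10

Answer: 16 30 10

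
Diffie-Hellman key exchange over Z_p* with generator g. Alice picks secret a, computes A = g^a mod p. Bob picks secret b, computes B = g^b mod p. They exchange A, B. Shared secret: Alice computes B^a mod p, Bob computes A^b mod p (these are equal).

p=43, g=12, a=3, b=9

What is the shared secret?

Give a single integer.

Answer: 22

Derivation:
A = 12^3 mod 43  (bits of 3 = 11)
  bit 0 = 1: r = r^2 * 12 mod 43 = 1^2 * 12 = 1*12 = 12
  bit 1 = 1: r = r^2 * 12 mod 43 = 12^2 * 12 = 15*12 = 8
  -> A = 8
B = 12^9 mod 43  (bits of 9 = 1001)
  bit 0 = 1: r = r^2 * 12 mod 43 = 1^2 * 12 = 1*12 = 12
  bit 1 = 0: r = r^2 mod 43 = 12^2 = 15
  bit 2 = 0: r = r^2 mod 43 = 15^2 = 10
  bit 3 = 1: r = r^2 * 12 mod 43 = 10^2 * 12 = 14*12 = 39
  -> B = 39
s = B^a = 39^3 mod 43  (bits of 3 = 11)
  bit 0 = 1: r = r^2 * 39 mod 43 = 1^2 * 39 = 1*39 = 39
  bit 1 = 1: r = r^2 * 39 mod 43 = 39^2 * 39 = 16*39 = 22
  -> s = B^a = 22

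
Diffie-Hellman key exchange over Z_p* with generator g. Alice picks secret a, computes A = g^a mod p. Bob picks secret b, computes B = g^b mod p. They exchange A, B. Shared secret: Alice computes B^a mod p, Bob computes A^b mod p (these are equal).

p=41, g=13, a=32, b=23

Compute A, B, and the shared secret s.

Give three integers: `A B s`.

A = 13^32 mod 41  (bits of 32 = 100000)
  bit 0 = 1: r = r^2 * 13 mod 41 = 1^2 * 13 = 1*13 = 13
  bit 1 = 0: r = r^2 mod 41 = 13^2 = 5
  bit 2 = 0: r = r^2 mod 41 = 5^2 = 25
  bit 3 = 0: r = r^2 mod 41 = 25^2 = 10
  bit 4 = 0: r = r^2 mod 41 = 10^2 = 18
  bit 5 = 0: r = r^2 mod 41 = 18^2 = 37
  -> A = 37
B = 13^23 mod 41  (bits of 23 = 10111)
  bit 0 = 1: r = r^2 * 13 mod 41 = 1^2 * 13 = 1*13 = 13
  bit 1 = 0: r = r^2 mod 41 = 13^2 = 5
  bit 2 = 1: r = r^2 * 13 mod 41 = 5^2 * 13 = 25*13 = 38
  bit 3 = 1: r = r^2 * 13 mod 41 = 38^2 * 13 = 9*13 = 35
  bit 4 = 1: r = r^2 * 13 mod 41 = 35^2 * 13 = 36*13 = 17
  -> B = 17
s = B^a = 17^32 mod 41  (bits of 32 = 100000)
  bit 0 = 1: r = r^2 * 17 mod 41 = 1^2 * 17 = 1*17 = 17
  bit 1 = 0: r = r^2 mod 41 = 17^2 = 2
  bit 2 = 0: r = r^2 mod 41 = 2^2 = 4
  bit 3 = 0: r = r^2 mod 41 = 4^2 = 16
  bit 4 = 0: r = r^2 mod 41 = 16^2 = 10
  bit 5 = 0: r = r^2 mod 41 = 10^2 = 18
  -> s = B^a = 18

Answer: 37 17 18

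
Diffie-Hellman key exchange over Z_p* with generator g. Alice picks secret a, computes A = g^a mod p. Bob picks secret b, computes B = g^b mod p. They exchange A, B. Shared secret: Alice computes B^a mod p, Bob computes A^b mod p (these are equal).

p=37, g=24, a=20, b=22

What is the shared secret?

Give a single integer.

Answer: 9

Derivation:
A = 24^20 mod 37  (bits of 20 = 10100)
  bit 0 = 1: r = r^2 * 24 mod 37 = 1^2 * 24 = 1*24 = 24
  bit 1 = 0: r = r^2 mod 37 = 24^2 = 21
  bit 2 = 1: r = r^2 * 24 mod 37 = 21^2 * 24 = 34*24 = 2
  bit 3 = 0: r = r^2 mod 37 = 2^2 = 4
  bit 4 = 0: r = r^2 mod 37 = 4^2 = 16
  -> A = 16
B = 24^22 mod 37  (bits of 22 = 10110)
  bit 0 = 1: r = r^2 * 24 mod 37 = 1^2 * 24 = 1*24 = 24
  bit 1 = 0: r = r^2 mod 37 = 24^2 = 21
  bit 2 = 1: r = r^2 * 24 mod 37 = 21^2 * 24 = 34*24 = 2
  bit 3 = 1: r = r^2 * 24 mod 37 = 2^2 * 24 = 4*24 = 22
  bit 4 = 0: r = r^2 mod 37 = 22^2 = 3
  -> B = 3
s = B^a = 3^20 mod 37  (bits of 20 = 10100)
  bit 0 = 1: r = r^2 * 3 mod 37 = 1^2 * 3 = 1*3 = 3
  bit 1 = 0: r = r^2 mod 37 = 3^2 = 9
  bit 2 = 1: r = r^2 * 3 mod 37 = 9^2 * 3 = 7*3 = 21
  bit 3 = 0: r = r^2 mod 37 = 21^2 = 34
  bit 4 = 0: r = r^2 mod 37 = 34^2 = 9
  -> s = B^a = 9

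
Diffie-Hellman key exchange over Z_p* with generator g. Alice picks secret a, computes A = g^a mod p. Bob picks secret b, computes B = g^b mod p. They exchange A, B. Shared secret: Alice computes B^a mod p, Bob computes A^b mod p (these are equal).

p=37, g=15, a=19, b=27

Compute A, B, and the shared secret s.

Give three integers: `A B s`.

Answer: 22 6 31

Derivation:
A = 15^19 mod 37  (bits of 19 = 10011)
  bit 0 = 1: r = r^2 * 15 mod 37 = 1^2 * 15 = 1*15 = 15
  bit 1 = 0: r = r^2 mod 37 = 15^2 = 3
  bit 2 = 0: r = r^2 mod 37 = 3^2 = 9
  bit 3 = 1: r = r^2 * 15 mod 37 = 9^2 * 15 = 7*15 = 31
  bit 4 = 1: r = r^2 * 15 mod 37 = 31^2 * 15 = 36*15 = 22
  -> A = 22
B = 15^27 mod 37  (bits of 27 = 11011)
  bit 0 = 1: r = r^2 * 15 mod 37 = 1^2 * 15 = 1*15 = 15
  bit 1 = 1: r = r^2 * 15 mod 37 = 15^2 * 15 = 3*15 = 8
  bit 2 = 0: r = r^2 mod 37 = 8^2 = 27
  bit 3 = 1: r = r^2 * 15 mod 37 = 27^2 * 15 = 26*15 = 20
  bit 4 = 1: r = r^2 * 15 mod 37 = 20^2 * 15 = 30*15 = 6
  -> B = 6
s = B^a = 6^19 mod 37  (bits of 19 = 10011)
  bit 0 = 1: r = r^2 * 6 mod 37 = 1^2 * 6 = 1*6 = 6
  bit 1 = 0: r = r^2 mod 37 = 6^2 = 36
  bit 2 = 0: r = r^2 mod 37 = 36^2 = 1
  bit 3 = 1: r = r^2 * 6 mod 37 = 1^2 * 6 = 1*6 = 6
  bit 4 = 1: r = r^2 * 6 mod 37 = 6^2 * 6 = 36*6 = 31
  -> s = B^a = 31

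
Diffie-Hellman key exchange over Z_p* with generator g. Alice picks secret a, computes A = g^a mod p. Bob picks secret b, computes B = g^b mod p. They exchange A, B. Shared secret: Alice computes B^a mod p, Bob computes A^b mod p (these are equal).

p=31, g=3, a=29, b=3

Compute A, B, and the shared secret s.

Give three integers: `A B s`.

A = 3^29 mod 31  (bits of 29 = 11101)
  bit 0 = 1: r = r^2 * 3 mod 31 = 1^2 * 3 = 1*3 = 3
  bit 1 = 1: r = r^2 * 3 mod 31 = 3^2 * 3 = 9*3 = 27
  bit 2 = 1: r = r^2 * 3 mod 31 = 27^2 * 3 = 16*3 = 17
  bit 3 = 0: r = r^2 mod 31 = 17^2 = 10
  bit 4 = 1: r = r^2 * 3 mod 31 = 10^2 * 3 = 7*3 = 21
  -> A = 21
B = 3^3 mod 31  (bits of 3 = 11)
  bit 0 = 1: r = r^2 * 3 mod 31 = 1^2 * 3 = 1*3 = 3
  bit 1 = 1: r = r^2 * 3 mod 31 = 3^2 * 3 = 9*3 = 27
  -> B = 27
s = B^a = 27^29 mod 31  (bits of 29 = 11101)
  bit 0 = 1: r = r^2 * 27 mod 31 = 1^2 * 27 = 1*27 = 27
  bit 1 = 1: r = r^2 * 27 mod 31 = 27^2 * 27 = 16*27 = 29
  bit 2 = 1: r = r^2 * 27 mod 31 = 29^2 * 27 = 4*27 = 15
  bit 3 = 0: r = r^2 mod 31 = 15^2 = 8
  bit 4 = 1: r = r^2 * 27 mod 31 = 8^2 * 27 = 2*27 = 23
  -> s = B^a = 23

Answer: 21 27 23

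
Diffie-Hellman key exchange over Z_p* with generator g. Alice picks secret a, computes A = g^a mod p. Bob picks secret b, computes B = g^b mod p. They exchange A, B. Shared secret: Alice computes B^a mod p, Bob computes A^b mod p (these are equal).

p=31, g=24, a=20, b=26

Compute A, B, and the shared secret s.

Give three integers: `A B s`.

Answer: 5 20 25

Derivation:
A = 24^20 mod 31  (bits of 20 = 10100)
  bit 0 = 1: r = r^2 * 24 mod 31 = 1^2 * 24 = 1*24 = 24
  bit 1 = 0: r = r^2 mod 31 = 24^2 = 18
  bit 2 = 1: r = r^2 * 24 mod 31 = 18^2 * 24 = 14*24 = 26
  bit 3 = 0: r = r^2 mod 31 = 26^2 = 25
  bit 4 = 0: r = r^2 mod 31 = 25^2 = 5
  -> A = 5
B = 24^26 mod 31  (bits of 26 = 11010)
  bit 0 = 1: r = r^2 * 24 mod 31 = 1^2 * 24 = 1*24 = 24
  bit 1 = 1: r = r^2 * 24 mod 31 = 24^2 * 24 = 18*24 = 29
  bit 2 = 0: r = r^2 mod 31 = 29^2 = 4
  bit 3 = 1: r = r^2 * 24 mod 31 = 4^2 * 24 = 16*24 = 12
  bit 4 = 0: r = r^2 mod 31 = 12^2 = 20
  -> B = 20
s = B^a = 20^20 mod 31  (bits of 20 = 10100)
  bit 0 = 1: r = r^2 * 20 mod 31 = 1^2 * 20 = 1*20 = 20
  bit 1 = 0: r = r^2 mod 31 = 20^2 = 28
  bit 2 = 1: r = r^2 * 20 mod 31 = 28^2 * 20 = 9*20 = 25
  bit 3 = 0: r = r^2 mod 31 = 25^2 = 5
  bit 4 = 0: r = r^2 mod 31 = 5^2 = 25
  -> s = B^a = 25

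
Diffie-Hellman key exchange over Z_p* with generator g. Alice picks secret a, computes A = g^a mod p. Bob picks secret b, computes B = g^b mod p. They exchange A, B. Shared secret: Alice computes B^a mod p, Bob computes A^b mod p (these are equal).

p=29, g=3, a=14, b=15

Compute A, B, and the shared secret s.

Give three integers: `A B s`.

Answer: 28 26 28

Derivation:
A = 3^14 mod 29  (bits of 14 = 1110)
  bit 0 = 1: r = r^2 * 3 mod 29 = 1^2 * 3 = 1*3 = 3
  bit 1 = 1: r = r^2 * 3 mod 29 = 3^2 * 3 = 9*3 = 27
  bit 2 = 1: r = r^2 * 3 mod 29 = 27^2 * 3 = 4*3 = 12
  bit 3 = 0: r = r^2 mod 29 = 12^2 = 28
  -> A = 28
B = 3^15 mod 29  (bits of 15 = 1111)
  bit 0 = 1: r = r^2 * 3 mod 29 = 1^2 * 3 = 1*3 = 3
  bit 1 = 1: r = r^2 * 3 mod 29 = 3^2 * 3 = 9*3 = 27
  bit 2 = 1: r = r^2 * 3 mod 29 = 27^2 * 3 = 4*3 = 12
  bit 3 = 1: r = r^2 * 3 mod 29 = 12^2 * 3 = 28*3 = 26
  -> B = 26
s = B^a = 26^14 mod 29  (bits of 14 = 1110)
  bit 0 = 1: r = r^2 * 26 mod 29 = 1^2 * 26 = 1*26 = 26
  bit 1 = 1: r = r^2 * 26 mod 29 = 26^2 * 26 = 9*26 = 2
  bit 2 = 1: r = r^2 * 26 mod 29 = 2^2 * 26 = 4*26 = 17
  bit 3 = 0: r = r^2 mod 29 = 17^2 = 28
  -> s = B^a = 28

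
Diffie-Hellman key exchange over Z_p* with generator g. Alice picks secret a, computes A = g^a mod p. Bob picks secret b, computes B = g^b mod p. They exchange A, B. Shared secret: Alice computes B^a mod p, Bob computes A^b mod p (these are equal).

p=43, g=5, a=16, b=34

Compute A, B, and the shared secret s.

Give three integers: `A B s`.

A = 5^16 mod 43  (bits of 16 = 10000)
  bit 0 = 1: r = r^2 * 5 mod 43 = 1^2 * 5 = 1*5 = 5
  bit 1 = 0: r = r^2 mod 43 = 5^2 = 25
  bit 2 = 0: r = r^2 mod 43 = 25^2 = 23
  bit 3 = 0: r = r^2 mod 43 = 23^2 = 13
  bit 4 = 0: r = r^2 mod 43 = 13^2 = 40
  -> A = 40
B = 5^34 mod 43  (bits of 34 = 100010)
  bit 0 = 1: r = r^2 * 5 mod 43 = 1^2 * 5 = 1*5 = 5
  bit 1 = 0: r = r^2 mod 43 = 5^2 = 25
  bit 2 = 0: r = r^2 mod 43 = 25^2 = 23
  bit 3 = 0: r = r^2 mod 43 = 23^2 = 13
  bit 4 = 1: r = r^2 * 5 mod 43 = 13^2 * 5 = 40*5 = 28
  bit 5 = 0: r = r^2 mod 43 = 28^2 = 10
  -> B = 10
s = B^a = 10^16 mod 43  (bits of 16 = 10000)
  bit 0 = 1: r = r^2 * 10 mod 43 = 1^2 * 10 = 1*10 = 10
  bit 1 = 0: r = r^2 mod 43 = 10^2 = 14
  bit 2 = 0: r = r^2 mod 43 = 14^2 = 24
  bit 3 = 0: r = r^2 mod 43 = 24^2 = 17
  bit 4 = 0: r = r^2 mod 43 = 17^2 = 31
  -> s = B^a = 31

Answer: 40 10 31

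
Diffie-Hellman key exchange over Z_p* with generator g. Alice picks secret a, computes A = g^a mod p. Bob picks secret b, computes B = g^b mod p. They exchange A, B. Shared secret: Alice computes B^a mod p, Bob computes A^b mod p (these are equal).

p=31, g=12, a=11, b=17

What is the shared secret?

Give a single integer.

A = 12^11 mod 31  (bits of 11 = 1011)
  bit 0 = 1: r = r^2 * 12 mod 31 = 1^2 * 12 = 1*12 = 12
  bit 1 = 0: r = r^2 mod 31 = 12^2 = 20
  bit 2 = 1: r = r^2 * 12 mod 31 = 20^2 * 12 = 28*12 = 26
  bit 3 = 1: r = r^2 * 12 mod 31 = 26^2 * 12 = 25*12 = 21
  -> A = 21
B = 12^17 mod 31  (bits of 17 = 10001)
  bit 0 = 1: r = r^2 * 12 mod 31 = 1^2 * 12 = 1*12 = 12
  bit 1 = 0: r = r^2 mod 31 = 12^2 = 20
  bit 2 = 0: r = r^2 mod 31 = 20^2 = 28
  bit 3 = 0: r = r^2 mod 31 = 28^2 = 9
  bit 4 = 1: r = r^2 * 12 mod 31 = 9^2 * 12 = 19*12 = 11
  -> B = 11
s = B^a = 11^11 mod 31  (bits of 11 = 1011)
  bit 0 = 1: r = r^2 * 11 mod 31 = 1^2 * 11 = 1*11 = 11
  bit 1 = 0: r = r^2 mod 31 = 11^2 = 28
  bit 2 = 1: r = r^2 * 11 mod 31 = 28^2 * 11 = 9*11 = 6
  bit 3 = 1: r = r^2 * 11 mod 31 = 6^2 * 11 = 5*11 = 24
  -> s = B^a = 24

Answer: 24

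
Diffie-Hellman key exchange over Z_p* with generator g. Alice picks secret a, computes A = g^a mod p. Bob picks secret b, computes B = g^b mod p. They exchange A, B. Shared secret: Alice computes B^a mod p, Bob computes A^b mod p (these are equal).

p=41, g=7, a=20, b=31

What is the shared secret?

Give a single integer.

A = 7^20 mod 41  (bits of 20 = 10100)
  bit 0 = 1: r = r^2 * 7 mod 41 = 1^2 * 7 = 1*7 = 7
  bit 1 = 0: r = r^2 mod 41 = 7^2 = 8
  bit 2 = 1: r = r^2 * 7 mod 41 = 8^2 * 7 = 23*7 = 38
  bit 3 = 0: r = r^2 mod 41 = 38^2 = 9
  bit 4 = 0: r = r^2 mod 41 = 9^2 = 40
  -> A = 40
B = 7^31 mod 41  (bits of 31 = 11111)
  bit 0 = 1: r = r^2 * 7 mod 41 = 1^2 * 7 = 1*7 = 7
  bit 1 = 1: r = r^2 * 7 mod 41 = 7^2 * 7 = 8*7 = 15
  bit 2 = 1: r = r^2 * 7 mod 41 = 15^2 * 7 = 20*7 = 17
  bit 3 = 1: r = r^2 * 7 mod 41 = 17^2 * 7 = 2*7 = 14
  bit 4 = 1: r = r^2 * 7 mod 41 = 14^2 * 7 = 32*7 = 19
  -> B = 19
s = B^a = 19^20 mod 41  (bits of 20 = 10100)
  bit 0 = 1: r = r^2 * 19 mod 41 = 1^2 * 19 = 1*19 = 19
  bit 1 = 0: r = r^2 mod 41 = 19^2 = 33
  bit 2 = 1: r = r^2 * 19 mod 41 = 33^2 * 19 = 23*19 = 27
  bit 3 = 0: r = r^2 mod 41 = 27^2 = 32
  bit 4 = 0: r = r^2 mod 41 = 32^2 = 40
  -> s = B^a = 40

Answer: 40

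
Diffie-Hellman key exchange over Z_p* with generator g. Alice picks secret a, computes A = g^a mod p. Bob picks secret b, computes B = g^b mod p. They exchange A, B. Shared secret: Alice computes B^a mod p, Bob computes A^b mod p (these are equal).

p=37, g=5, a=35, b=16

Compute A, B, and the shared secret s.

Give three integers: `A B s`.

A = 5^35 mod 37  (bits of 35 = 100011)
  bit 0 = 1: r = r^2 * 5 mod 37 = 1^2 * 5 = 1*5 = 5
  bit 1 = 0: r = r^2 mod 37 = 5^2 = 25
  bit 2 = 0: r = r^2 mod 37 = 25^2 = 33
  bit 3 = 0: r = r^2 mod 37 = 33^2 = 16
  bit 4 = 1: r = r^2 * 5 mod 37 = 16^2 * 5 = 34*5 = 22
  bit 5 = 1: r = r^2 * 5 mod 37 = 22^2 * 5 = 3*5 = 15
  -> A = 15
B = 5^16 mod 37  (bits of 16 = 10000)
  bit 0 = 1: r = r^2 * 5 mod 37 = 1^2 * 5 = 1*5 = 5
  bit 1 = 0: r = r^2 mod 37 = 5^2 = 25
  bit 2 = 0: r = r^2 mod 37 = 25^2 = 33
  bit 3 = 0: r = r^2 mod 37 = 33^2 = 16
  bit 4 = 0: r = r^2 mod 37 = 16^2 = 34
  -> B = 34
s = B^a = 34^35 mod 37  (bits of 35 = 100011)
  bit 0 = 1: r = r^2 * 34 mod 37 = 1^2 * 34 = 1*34 = 34
  bit 1 = 0: r = r^2 mod 37 = 34^2 = 9
  bit 2 = 0: r = r^2 mod 37 = 9^2 = 7
  bit 3 = 0: r = r^2 mod 37 = 7^2 = 12
  bit 4 = 1: r = r^2 * 34 mod 37 = 12^2 * 34 = 33*34 = 12
  bit 5 = 1: r = r^2 * 34 mod 37 = 12^2 * 34 = 33*34 = 12
  -> s = B^a = 12

Answer: 15 34 12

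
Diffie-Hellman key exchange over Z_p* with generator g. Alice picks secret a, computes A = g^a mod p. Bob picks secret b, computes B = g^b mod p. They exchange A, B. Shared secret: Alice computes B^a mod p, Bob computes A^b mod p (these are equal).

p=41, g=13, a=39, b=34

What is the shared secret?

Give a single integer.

Answer: 2

Derivation:
A = 13^39 mod 41  (bits of 39 = 100111)
  bit 0 = 1: r = r^2 * 13 mod 41 = 1^2 * 13 = 1*13 = 13
  bit 1 = 0: r = r^2 mod 41 = 13^2 = 5
  bit 2 = 0: r = r^2 mod 41 = 5^2 = 25
  bit 3 = 1: r = r^2 * 13 mod 41 = 25^2 * 13 = 10*13 = 7
  bit 4 = 1: r = r^2 * 13 mod 41 = 7^2 * 13 = 8*13 = 22
  bit 5 = 1: r = r^2 * 13 mod 41 = 22^2 * 13 = 33*13 = 19
  -> A = 19
B = 13^34 mod 41  (bits of 34 = 100010)
  bit 0 = 1: r = r^2 * 13 mod 41 = 1^2 * 13 = 1*13 = 13
  bit 1 = 0: r = r^2 mod 41 = 13^2 = 5
  bit 2 = 0: r = r^2 mod 41 = 5^2 = 25
  bit 3 = 0: r = r^2 mod 41 = 25^2 = 10
  bit 4 = 1: r = r^2 * 13 mod 41 = 10^2 * 13 = 18*13 = 29
  bit 5 = 0: r = r^2 mod 41 = 29^2 = 21
  -> B = 21
s = B^a = 21^39 mod 41  (bits of 39 = 100111)
  bit 0 = 1: r = r^2 * 21 mod 41 = 1^2 * 21 = 1*21 = 21
  bit 1 = 0: r = r^2 mod 41 = 21^2 = 31
  bit 2 = 0: r = r^2 mod 41 = 31^2 = 18
  bit 3 = 1: r = r^2 * 21 mod 41 = 18^2 * 21 = 37*21 = 39
  bit 4 = 1: r = r^2 * 21 mod 41 = 39^2 * 21 = 4*21 = 2
  bit 5 = 1: r = r^2 * 21 mod 41 = 2^2 * 21 = 4*21 = 2
  -> s = B^a = 2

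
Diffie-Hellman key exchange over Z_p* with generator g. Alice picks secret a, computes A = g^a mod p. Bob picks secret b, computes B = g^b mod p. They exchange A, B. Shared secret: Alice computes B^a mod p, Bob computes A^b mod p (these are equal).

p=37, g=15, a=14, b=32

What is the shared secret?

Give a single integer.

Answer: 12

Derivation:
A = 15^14 mod 37  (bits of 14 = 1110)
  bit 0 = 1: r = r^2 * 15 mod 37 = 1^2 * 15 = 1*15 = 15
  bit 1 = 1: r = r^2 * 15 mod 37 = 15^2 * 15 = 3*15 = 8
  bit 2 = 1: r = r^2 * 15 mod 37 = 8^2 * 15 = 27*15 = 35
  bit 3 = 0: r = r^2 mod 37 = 35^2 = 4
  -> A = 4
B = 15^32 mod 37  (bits of 32 = 100000)
  bit 0 = 1: r = r^2 * 15 mod 37 = 1^2 * 15 = 1*15 = 15
  bit 1 = 0: r = r^2 mod 37 = 15^2 = 3
  bit 2 = 0: r = r^2 mod 37 = 3^2 = 9
  bit 3 = 0: r = r^2 mod 37 = 9^2 = 7
  bit 4 = 0: r = r^2 mod 37 = 7^2 = 12
  bit 5 = 0: r = r^2 mod 37 = 12^2 = 33
  -> B = 33
s = B^a = 33^14 mod 37  (bits of 14 = 1110)
  bit 0 = 1: r = r^2 * 33 mod 37 = 1^2 * 33 = 1*33 = 33
  bit 1 = 1: r = r^2 * 33 mod 37 = 33^2 * 33 = 16*33 = 10
  bit 2 = 1: r = r^2 * 33 mod 37 = 10^2 * 33 = 26*33 = 7
  bit 3 = 0: r = r^2 mod 37 = 7^2 = 12
  -> s = B^a = 12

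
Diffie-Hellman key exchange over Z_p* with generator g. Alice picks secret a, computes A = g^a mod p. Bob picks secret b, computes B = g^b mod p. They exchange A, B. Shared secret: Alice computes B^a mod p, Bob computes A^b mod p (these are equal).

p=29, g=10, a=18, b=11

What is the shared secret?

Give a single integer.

A = 10^18 mod 29  (bits of 18 = 10010)
  bit 0 = 1: r = r^2 * 10 mod 29 = 1^2 * 10 = 1*10 = 10
  bit 1 = 0: r = r^2 mod 29 = 10^2 = 13
  bit 2 = 0: r = r^2 mod 29 = 13^2 = 24
  bit 3 = 1: r = r^2 * 10 mod 29 = 24^2 * 10 = 25*10 = 18
  bit 4 = 0: r = r^2 mod 29 = 18^2 = 5
  -> A = 5
B = 10^11 mod 29  (bits of 11 = 1011)
  bit 0 = 1: r = r^2 * 10 mod 29 = 1^2 * 10 = 1*10 = 10
  bit 1 = 0: r = r^2 mod 29 = 10^2 = 13
  bit 2 = 1: r = r^2 * 10 mod 29 = 13^2 * 10 = 24*10 = 8
  bit 3 = 1: r = r^2 * 10 mod 29 = 8^2 * 10 = 6*10 = 2
  -> B = 2
s = B^a = 2^18 mod 29  (bits of 18 = 10010)
  bit 0 = 1: r = r^2 * 2 mod 29 = 1^2 * 2 = 1*2 = 2
  bit 1 = 0: r = r^2 mod 29 = 2^2 = 4
  bit 2 = 0: r = r^2 mod 29 = 4^2 = 16
  bit 3 = 1: r = r^2 * 2 mod 29 = 16^2 * 2 = 24*2 = 19
  bit 4 = 0: r = r^2 mod 29 = 19^2 = 13
  -> s = B^a = 13

Answer: 13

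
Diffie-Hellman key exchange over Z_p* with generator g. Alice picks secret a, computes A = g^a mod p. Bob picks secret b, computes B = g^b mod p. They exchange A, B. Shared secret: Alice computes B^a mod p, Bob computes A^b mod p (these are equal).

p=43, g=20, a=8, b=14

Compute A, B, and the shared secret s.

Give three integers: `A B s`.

A = 20^8 mod 43  (bits of 8 = 1000)
  bit 0 = 1: r = r^2 * 20 mod 43 = 1^2 * 20 = 1*20 = 20
  bit 1 = 0: r = r^2 mod 43 = 20^2 = 13
  bit 2 = 0: r = r^2 mod 43 = 13^2 = 40
  bit 3 = 0: r = r^2 mod 43 = 40^2 = 9
  -> A = 9
B = 20^14 mod 43  (bits of 14 = 1110)
  bit 0 = 1: r = r^2 * 20 mod 43 = 1^2 * 20 = 1*20 = 20
  bit 1 = 1: r = r^2 * 20 mod 43 = 20^2 * 20 = 13*20 = 2
  bit 2 = 1: r = r^2 * 20 mod 43 = 2^2 * 20 = 4*20 = 37
  bit 3 = 0: r = r^2 mod 43 = 37^2 = 36
  -> B = 36
s = B^a = 36^8 mod 43  (bits of 8 = 1000)
  bit 0 = 1: r = r^2 * 36 mod 43 = 1^2 * 36 = 1*36 = 36
  bit 1 = 0: r = r^2 mod 43 = 36^2 = 6
  bit 2 = 0: r = r^2 mod 43 = 6^2 = 36
  bit 3 = 0: r = r^2 mod 43 = 36^2 = 6
  -> s = B^a = 6

Answer: 9 36 6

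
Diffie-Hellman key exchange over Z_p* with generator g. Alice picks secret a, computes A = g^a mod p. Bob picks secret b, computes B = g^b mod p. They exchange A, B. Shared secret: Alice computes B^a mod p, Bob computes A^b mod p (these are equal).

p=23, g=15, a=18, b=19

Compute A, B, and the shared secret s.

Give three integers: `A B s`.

Answer: 12 19 8

Derivation:
A = 15^18 mod 23  (bits of 18 = 10010)
  bit 0 = 1: r = r^2 * 15 mod 23 = 1^2 * 15 = 1*15 = 15
  bit 1 = 0: r = r^2 mod 23 = 15^2 = 18
  bit 2 = 0: r = r^2 mod 23 = 18^2 = 2
  bit 3 = 1: r = r^2 * 15 mod 23 = 2^2 * 15 = 4*15 = 14
  bit 4 = 0: r = r^2 mod 23 = 14^2 = 12
  -> A = 12
B = 15^19 mod 23  (bits of 19 = 10011)
  bit 0 = 1: r = r^2 * 15 mod 23 = 1^2 * 15 = 1*15 = 15
  bit 1 = 0: r = r^2 mod 23 = 15^2 = 18
  bit 2 = 0: r = r^2 mod 23 = 18^2 = 2
  bit 3 = 1: r = r^2 * 15 mod 23 = 2^2 * 15 = 4*15 = 14
  bit 4 = 1: r = r^2 * 15 mod 23 = 14^2 * 15 = 12*15 = 19
  -> B = 19
s = B^a = 19^18 mod 23  (bits of 18 = 10010)
  bit 0 = 1: r = r^2 * 19 mod 23 = 1^2 * 19 = 1*19 = 19
  bit 1 = 0: r = r^2 mod 23 = 19^2 = 16
  bit 2 = 0: r = r^2 mod 23 = 16^2 = 3
  bit 3 = 1: r = r^2 * 19 mod 23 = 3^2 * 19 = 9*19 = 10
  bit 4 = 0: r = r^2 mod 23 = 10^2 = 8
  -> s = B^a = 8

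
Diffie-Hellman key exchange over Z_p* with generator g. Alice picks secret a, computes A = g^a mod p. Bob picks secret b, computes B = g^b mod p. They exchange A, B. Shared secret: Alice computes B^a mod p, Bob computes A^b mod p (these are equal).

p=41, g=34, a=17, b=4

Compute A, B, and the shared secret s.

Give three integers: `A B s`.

Answer: 11 23 4

Derivation:
A = 34^17 mod 41  (bits of 17 = 10001)
  bit 0 = 1: r = r^2 * 34 mod 41 = 1^2 * 34 = 1*34 = 34
  bit 1 = 0: r = r^2 mod 41 = 34^2 = 8
  bit 2 = 0: r = r^2 mod 41 = 8^2 = 23
  bit 3 = 0: r = r^2 mod 41 = 23^2 = 37
  bit 4 = 1: r = r^2 * 34 mod 41 = 37^2 * 34 = 16*34 = 11
  -> A = 11
B = 34^4 mod 41  (bits of 4 = 100)
  bit 0 = 1: r = r^2 * 34 mod 41 = 1^2 * 34 = 1*34 = 34
  bit 1 = 0: r = r^2 mod 41 = 34^2 = 8
  bit 2 = 0: r = r^2 mod 41 = 8^2 = 23
  -> B = 23
s = B^a = 23^17 mod 41  (bits of 17 = 10001)
  bit 0 = 1: r = r^2 * 23 mod 41 = 1^2 * 23 = 1*23 = 23
  bit 1 = 0: r = r^2 mod 41 = 23^2 = 37
  bit 2 = 0: r = r^2 mod 41 = 37^2 = 16
  bit 3 = 0: r = r^2 mod 41 = 16^2 = 10
  bit 4 = 1: r = r^2 * 23 mod 41 = 10^2 * 23 = 18*23 = 4
  -> s = B^a = 4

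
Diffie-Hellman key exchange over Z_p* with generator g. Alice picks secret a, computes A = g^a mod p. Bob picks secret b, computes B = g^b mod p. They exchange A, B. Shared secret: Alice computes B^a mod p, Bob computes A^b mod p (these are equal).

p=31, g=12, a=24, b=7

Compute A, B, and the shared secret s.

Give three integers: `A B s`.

A = 12^24 mod 31  (bits of 24 = 11000)
  bit 0 = 1: r = r^2 * 12 mod 31 = 1^2 * 12 = 1*12 = 12
  bit 1 = 1: r = r^2 * 12 mod 31 = 12^2 * 12 = 20*12 = 23
  bit 2 = 0: r = r^2 mod 31 = 23^2 = 2
  bit 3 = 0: r = r^2 mod 31 = 2^2 = 4
  bit 4 = 0: r = r^2 mod 31 = 4^2 = 16
  -> A = 16
B = 12^7 mod 31  (bits of 7 = 111)
  bit 0 = 1: r = r^2 * 12 mod 31 = 1^2 * 12 = 1*12 = 12
  bit 1 = 1: r = r^2 * 12 mod 31 = 12^2 * 12 = 20*12 = 23
  bit 2 = 1: r = r^2 * 12 mod 31 = 23^2 * 12 = 2*12 = 24
  -> B = 24
s = B^a = 24^24 mod 31  (bits of 24 = 11000)
  bit 0 = 1: r = r^2 * 24 mod 31 = 1^2 * 24 = 1*24 = 24
  bit 1 = 1: r = r^2 * 24 mod 31 = 24^2 * 24 = 18*24 = 29
  bit 2 = 0: r = r^2 mod 31 = 29^2 = 4
  bit 3 = 0: r = r^2 mod 31 = 4^2 = 16
  bit 4 = 0: r = r^2 mod 31 = 16^2 = 8
  -> s = B^a = 8

Answer: 16 24 8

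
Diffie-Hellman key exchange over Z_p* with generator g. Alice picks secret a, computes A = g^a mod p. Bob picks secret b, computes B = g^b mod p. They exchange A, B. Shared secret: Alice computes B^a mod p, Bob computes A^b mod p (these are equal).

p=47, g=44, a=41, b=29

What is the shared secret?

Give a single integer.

A = 44^41 mod 47  (bits of 41 = 101001)
  bit 0 = 1: r = r^2 * 44 mod 47 = 1^2 * 44 = 1*44 = 44
  bit 1 = 0: r = r^2 mod 47 = 44^2 = 9
  bit 2 = 1: r = r^2 * 44 mod 47 = 9^2 * 44 = 34*44 = 39
  bit 3 = 0: r = r^2 mod 47 = 39^2 = 17
  bit 4 = 0: r = r^2 mod 47 = 17^2 = 7
  bit 5 = 1: r = r^2 * 44 mod 47 = 7^2 * 44 = 2*44 = 41
  -> A = 41
B = 44^29 mod 47  (bits of 29 = 11101)
  bit 0 = 1: r = r^2 * 44 mod 47 = 1^2 * 44 = 1*44 = 44
  bit 1 = 1: r = r^2 * 44 mod 47 = 44^2 * 44 = 9*44 = 20
  bit 2 = 1: r = r^2 * 44 mod 47 = 20^2 * 44 = 24*44 = 22
  bit 3 = 0: r = r^2 mod 47 = 22^2 = 14
  bit 4 = 1: r = r^2 * 44 mod 47 = 14^2 * 44 = 8*44 = 23
  -> B = 23
s = B^a = 23^41 mod 47  (bits of 41 = 101001)
  bit 0 = 1: r = r^2 * 23 mod 47 = 1^2 * 23 = 1*23 = 23
  bit 1 = 0: r = r^2 mod 47 = 23^2 = 12
  bit 2 = 1: r = r^2 * 23 mod 47 = 12^2 * 23 = 3*23 = 22
  bit 3 = 0: r = r^2 mod 47 = 22^2 = 14
  bit 4 = 0: r = r^2 mod 47 = 14^2 = 8
  bit 5 = 1: r = r^2 * 23 mod 47 = 8^2 * 23 = 17*23 = 15
  -> s = B^a = 15

Answer: 15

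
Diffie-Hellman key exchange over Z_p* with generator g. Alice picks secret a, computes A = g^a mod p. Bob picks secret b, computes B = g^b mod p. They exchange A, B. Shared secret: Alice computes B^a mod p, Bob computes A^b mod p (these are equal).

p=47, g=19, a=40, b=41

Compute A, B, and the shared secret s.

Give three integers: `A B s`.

Answer: 21 23 17

Derivation:
A = 19^40 mod 47  (bits of 40 = 101000)
  bit 0 = 1: r = r^2 * 19 mod 47 = 1^2 * 19 = 1*19 = 19
  bit 1 = 0: r = r^2 mod 47 = 19^2 = 32
  bit 2 = 1: r = r^2 * 19 mod 47 = 32^2 * 19 = 37*19 = 45
  bit 3 = 0: r = r^2 mod 47 = 45^2 = 4
  bit 4 = 0: r = r^2 mod 47 = 4^2 = 16
  bit 5 = 0: r = r^2 mod 47 = 16^2 = 21
  -> A = 21
B = 19^41 mod 47  (bits of 41 = 101001)
  bit 0 = 1: r = r^2 * 19 mod 47 = 1^2 * 19 = 1*19 = 19
  bit 1 = 0: r = r^2 mod 47 = 19^2 = 32
  bit 2 = 1: r = r^2 * 19 mod 47 = 32^2 * 19 = 37*19 = 45
  bit 3 = 0: r = r^2 mod 47 = 45^2 = 4
  bit 4 = 0: r = r^2 mod 47 = 4^2 = 16
  bit 5 = 1: r = r^2 * 19 mod 47 = 16^2 * 19 = 21*19 = 23
  -> B = 23
s = B^a = 23^40 mod 47  (bits of 40 = 101000)
  bit 0 = 1: r = r^2 * 23 mod 47 = 1^2 * 23 = 1*23 = 23
  bit 1 = 0: r = r^2 mod 47 = 23^2 = 12
  bit 2 = 1: r = r^2 * 23 mod 47 = 12^2 * 23 = 3*23 = 22
  bit 3 = 0: r = r^2 mod 47 = 22^2 = 14
  bit 4 = 0: r = r^2 mod 47 = 14^2 = 8
  bit 5 = 0: r = r^2 mod 47 = 8^2 = 17
  -> s = B^a = 17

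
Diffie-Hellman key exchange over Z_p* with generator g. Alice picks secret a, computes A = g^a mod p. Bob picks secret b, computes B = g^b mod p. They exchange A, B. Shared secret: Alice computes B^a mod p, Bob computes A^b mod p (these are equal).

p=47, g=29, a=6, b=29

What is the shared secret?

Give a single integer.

Answer: 2

Derivation:
A = 29^6 mod 47  (bits of 6 = 110)
  bit 0 = 1: r = r^2 * 29 mod 47 = 1^2 * 29 = 1*29 = 29
  bit 1 = 1: r = r^2 * 29 mod 47 = 29^2 * 29 = 42*29 = 43
  bit 2 = 0: r = r^2 mod 47 = 43^2 = 16
  -> A = 16
B = 29^29 mod 47  (bits of 29 = 11101)
  bit 0 = 1: r = r^2 * 29 mod 47 = 1^2 * 29 = 1*29 = 29
  bit 1 = 1: r = r^2 * 29 mod 47 = 29^2 * 29 = 42*29 = 43
  bit 2 = 1: r = r^2 * 29 mod 47 = 43^2 * 29 = 16*29 = 41
  bit 3 = 0: r = r^2 mod 47 = 41^2 = 36
  bit 4 = 1: r = r^2 * 29 mod 47 = 36^2 * 29 = 27*29 = 31
  -> B = 31
s = B^a = 31^6 mod 47  (bits of 6 = 110)
  bit 0 = 1: r = r^2 * 31 mod 47 = 1^2 * 31 = 1*31 = 31
  bit 1 = 1: r = r^2 * 31 mod 47 = 31^2 * 31 = 21*31 = 40
  bit 2 = 0: r = r^2 mod 47 = 40^2 = 2
  -> s = B^a = 2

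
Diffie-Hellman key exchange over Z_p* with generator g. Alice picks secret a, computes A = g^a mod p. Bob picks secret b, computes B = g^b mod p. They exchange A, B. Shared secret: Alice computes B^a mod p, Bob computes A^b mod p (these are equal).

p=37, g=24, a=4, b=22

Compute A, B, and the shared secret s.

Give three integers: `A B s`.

A = 24^4 mod 37  (bits of 4 = 100)
  bit 0 = 1: r = r^2 * 24 mod 37 = 1^2 * 24 = 1*24 = 24
  bit 1 = 0: r = r^2 mod 37 = 24^2 = 21
  bit 2 = 0: r = r^2 mod 37 = 21^2 = 34
  -> A = 34
B = 24^22 mod 37  (bits of 22 = 10110)
  bit 0 = 1: r = r^2 * 24 mod 37 = 1^2 * 24 = 1*24 = 24
  bit 1 = 0: r = r^2 mod 37 = 24^2 = 21
  bit 2 = 1: r = r^2 * 24 mod 37 = 21^2 * 24 = 34*24 = 2
  bit 3 = 1: r = r^2 * 24 mod 37 = 2^2 * 24 = 4*24 = 22
  bit 4 = 0: r = r^2 mod 37 = 22^2 = 3
  -> B = 3
s = B^a = 3^4 mod 37  (bits of 4 = 100)
  bit 0 = 1: r = r^2 * 3 mod 37 = 1^2 * 3 = 1*3 = 3
  bit 1 = 0: r = r^2 mod 37 = 3^2 = 9
  bit 2 = 0: r = r^2 mod 37 = 9^2 = 7
  -> s = B^a = 7

Answer: 34 3 7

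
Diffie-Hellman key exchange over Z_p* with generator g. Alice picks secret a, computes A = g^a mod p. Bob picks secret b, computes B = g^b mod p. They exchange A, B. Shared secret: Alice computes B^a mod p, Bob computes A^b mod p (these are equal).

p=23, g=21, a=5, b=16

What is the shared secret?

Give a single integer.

A = 21^5 mod 23  (bits of 5 = 101)
  bit 0 = 1: r = r^2 * 21 mod 23 = 1^2 * 21 = 1*21 = 21
  bit 1 = 0: r = r^2 mod 23 = 21^2 = 4
  bit 2 = 1: r = r^2 * 21 mod 23 = 4^2 * 21 = 16*21 = 14
  -> A = 14
B = 21^16 mod 23  (bits of 16 = 10000)
  bit 0 = 1: r = r^2 * 21 mod 23 = 1^2 * 21 = 1*21 = 21
  bit 1 = 0: r = r^2 mod 23 = 21^2 = 4
  bit 2 = 0: r = r^2 mod 23 = 4^2 = 16
  bit 3 = 0: r = r^2 mod 23 = 16^2 = 3
  bit 4 = 0: r = r^2 mod 23 = 3^2 = 9
  -> B = 9
s = B^a = 9^5 mod 23  (bits of 5 = 101)
  bit 0 = 1: r = r^2 * 9 mod 23 = 1^2 * 9 = 1*9 = 9
  bit 1 = 0: r = r^2 mod 23 = 9^2 = 12
  bit 2 = 1: r = r^2 * 9 mod 23 = 12^2 * 9 = 6*9 = 8
  -> s = B^a = 8

Answer: 8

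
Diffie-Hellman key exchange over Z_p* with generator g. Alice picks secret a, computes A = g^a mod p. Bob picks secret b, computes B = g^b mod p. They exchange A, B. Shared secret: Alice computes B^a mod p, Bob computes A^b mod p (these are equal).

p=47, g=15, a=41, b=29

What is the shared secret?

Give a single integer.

A = 15^41 mod 47  (bits of 41 = 101001)
  bit 0 = 1: r = r^2 * 15 mod 47 = 1^2 * 15 = 1*15 = 15
  bit 1 = 0: r = r^2 mod 47 = 15^2 = 37
  bit 2 = 1: r = r^2 * 15 mod 47 = 37^2 * 15 = 6*15 = 43
  bit 3 = 0: r = r^2 mod 47 = 43^2 = 16
  bit 4 = 0: r = r^2 mod 47 = 16^2 = 21
  bit 5 = 1: r = r^2 * 15 mod 47 = 21^2 * 15 = 18*15 = 35
  -> A = 35
B = 15^29 mod 47  (bits of 29 = 11101)
  bit 0 = 1: r = r^2 * 15 mod 47 = 1^2 * 15 = 1*15 = 15
  bit 1 = 1: r = r^2 * 15 mod 47 = 15^2 * 15 = 37*15 = 38
  bit 2 = 1: r = r^2 * 15 mod 47 = 38^2 * 15 = 34*15 = 40
  bit 3 = 0: r = r^2 mod 47 = 40^2 = 2
  bit 4 = 1: r = r^2 * 15 mod 47 = 2^2 * 15 = 4*15 = 13
  -> B = 13
s = B^a = 13^41 mod 47  (bits of 41 = 101001)
  bit 0 = 1: r = r^2 * 13 mod 47 = 1^2 * 13 = 1*13 = 13
  bit 1 = 0: r = r^2 mod 47 = 13^2 = 28
  bit 2 = 1: r = r^2 * 13 mod 47 = 28^2 * 13 = 32*13 = 40
  bit 3 = 0: r = r^2 mod 47 = 40^2 = 2
  bit 4 = 0: r = r^2 mod 47 = 2^2 = 4
  bit 5 = 1: r = r^2 * 13 mod 47 = 4^2 * 13 = 16*13 = 20
  -> s = B^a = 20

Answer: 20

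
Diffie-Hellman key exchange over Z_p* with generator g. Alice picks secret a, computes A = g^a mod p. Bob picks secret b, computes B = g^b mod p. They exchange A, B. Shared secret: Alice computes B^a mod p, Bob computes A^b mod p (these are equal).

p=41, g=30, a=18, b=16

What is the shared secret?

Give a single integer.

Answer: 16

Derivation:
A = 30^18 mod 41  (bits of 18 = 10010)
  bit 0 = 1: r = r^2 * 30 mod 41 = 1^2 * 30 = 1*30 = 30
  bit 1 = 0: r = r^2 mod 41 = 30^2 = 39
  bit 2 = 0: r = r^2 mod 41 = 39^2 = 4
  bit 3 = 1: r = r^2 * 30 mod 41 = 4^2 * 30 = 16*30 = 29
  bit 4 = 0: r = r^2 mod 41 = 29^2 = 21
  -> A = 21
B = 30^16 mod 41  (bits of 16 = 10000)
  bit 0 = 1: r = r^2 * 30 mod 41 = 1^2 * 30 = 1*30 = 30
  bit 1 = 0: r = r^2 mod 41 = 30^2 = 39
  bit 2 = 0: r = r^2 mod 41 = 39^2 = 4
  bit 3 = 0: r = r^2 mod 41 = 4^2 = 16
  bit 4 = 0: r = r^2 mod 41 = 16^2 = 10
  -> B = 10
s = B^a = 10^18 mod 41  (bits of 18 = 10010)
  bit 0 = 1: r = r^2 * 10 mod 41 = 1^2 * 10 = 1*10 = 10
  bit 1 = 0: r = r^2 mod 41 = 10^2 = 18
  bit 2 = 0: r = r^2 mod 41 = 18^2 = 37
  bit 3 = 1: r = r^2 * 10 mod 41 = 37^2 * 10 = 16*10 = 37
  bit 4 = 0: r = r^2 mod 41 = 37^2 = 16
  -> s = B^a = 16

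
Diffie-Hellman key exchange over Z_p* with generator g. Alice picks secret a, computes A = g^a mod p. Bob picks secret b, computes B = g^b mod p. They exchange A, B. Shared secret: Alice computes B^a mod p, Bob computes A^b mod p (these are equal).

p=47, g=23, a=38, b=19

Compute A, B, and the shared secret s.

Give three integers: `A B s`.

Answer: 21 31 28

Derivation:
A = 23^38 mod 47  (bits of 38 = 100110)
  bit 0 = 1: r = r^2 * 23 mod 47 = 1^2 * 23 = 1*23 = 23
  bit 1 = 0: r = r^2 mod 47 = 23^2 = 12
  bit 2 = 0: r = r^2 mod 47 = 12^2 = 3
  bit 3 = 1: r = r^2 * 23 mod 47 = 3^2 * 23 = 9*23 = 19
  bit 4 = 1: r = r^2 * 23 mod 47 = 19^2 * 23 = 32*23 = 31
  bit 5 = 0: r = r^2 mod 47 = 31^2 = 21
  -> A = 21
B = 23^19 mod 47  (bits of 19 = 10011)
  bit 0 = 1: r = r^2 * 23 mod 47 = 1^2 * 23 = 1*23 = 23
  bit 1 = 0: r = r^2 mod 47 = 23^2 = 12
  bit 2 = 0: r = r^2 mod 47 = 12^2 = 3
  bit 3 = 1: r = r^2 * 23 mod 47 = 3^2 * 23 = 9*23 = 19
  bit 4 = 1: r = r^2 * 23 mod 47 = 19^2 * 23 = 32*23 = 31
  -> B = 31
s = B^a = 31^38 mod 47  (bits of 38 = 100110)
  bit 0 = 1: r = r^2 * 31 mod 47 = 1^2 * 31 = 1*31 = 31
  bit 1 = 0: r = r^2 mod 47 = 31^2 = 21
  bit 2 = 0: r = r^2 mod 47 = 21^2 = 18
  bit 3 = 1: r = r^2 * 31 mod 47 = 18^2 * 31 = 42*31 = 33
  bit 4 = 1: r = r^2 * 31 mod 47 = 33^2 * 31 = 8*31 = 13
  bit 5 = 0: r = r^2 mod 47 = 13^2 = 28
  -> s = B^a = 28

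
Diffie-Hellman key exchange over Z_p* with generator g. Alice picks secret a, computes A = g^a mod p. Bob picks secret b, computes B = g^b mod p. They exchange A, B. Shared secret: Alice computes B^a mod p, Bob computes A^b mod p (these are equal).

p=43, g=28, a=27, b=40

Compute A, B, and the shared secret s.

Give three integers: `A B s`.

A = 28^27 mod 43  (bits of 27 = 11011)
  bit 0 = 1: r = r^2 * 28 mod 43 = 1^2 * 28 = 1*28 = 28
  bit 1 = 1: r = r^2 * 28 mod 43 = 28^2 * 28 = 10*28 = 22
  bit 2 = 0: r = r^2 mod 43 = 22^2 = 11
  bit 3 = 1: r = r^2 * 28 mod 43 = 11^2 * 28 = 35*28 = 34
  bit 4 = 1: r = r^2 * 28 mod 43 = 34^2 * 28 = 38*28 = 32
  -> A = 32
B = 28^40 mod 43  (bits of 40 = 101000)
  bit 0 = 1: r = r^2 * 28 mod 43 = 1^2 * 28 = 1*28 = 28
  bit 1 = 0: r = r^2 mod 43 = 28^2 = 10
  bit 2 = 1: r = r^2 * 28 mod 43 = 10^2 * 28 = 14*28 = 5
  bit 3 = 0: r = r^2 mod 43 = 5^2 = 25
  bit 4 = 0: r = r^2 mod 43 = 25^2 = 23
  bit 5 = 0: r = r^2 mod 43 = 23^2 = 13
  -> B = 13
s = B^a = 13^27 mod 43  (bits of 27 = 11011)
  bit 0 = 1: r = r^2 * 13 mod 43 = 1^2 * 13 = 1*13 = 13
  bit 1 = 1: r = r^2 * 13 mod 43 = 13^2 * 13 = 40*13 = 4
  bit 2 = 0: r = r^2 mod 43 = 4^2 = 16
  bit 3 = 1: r = r^2 * 13 mod 43 = 16^2 * 13 = 41*13 = 17
  bit 4 = 1: r = r^2 * 13 mod 43 = 17^2 * 13 = 31*13 = 16
  -> s = B^a = 16

Answer: 32 13 16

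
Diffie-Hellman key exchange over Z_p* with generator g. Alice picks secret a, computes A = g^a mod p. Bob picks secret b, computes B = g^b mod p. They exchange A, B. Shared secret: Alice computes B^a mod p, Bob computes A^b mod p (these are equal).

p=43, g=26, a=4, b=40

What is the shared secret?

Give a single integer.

A = 26^4 mod 43  (bits of 4 = 100)
  bit 0 = 1: r = r^2 * 26 mod 43 = 1^2 * 26 = 1*26 = 26
  bit 1 = 0: r = r^2 mod 43 = 26^2 = 31
  bit 2 = 0: r = r^2 mod 43 = 31^2 = 15
  -> A = 15
B = 26^40 mod 43  (bits of 40 = 101000)
  bit 0 = 1: r = r^2 * 26 mod 43 = 1^2 * 26 = 1*26 = 26
  bit 1 = 0: r = r^2 mod 43 = 26^2 = 31
  bit 2 = 1: r = r^2 * 26 mod 43 = 31^2 * 26 = 15*26 = 3
  bit 3 = 0: r = r^2 mod 43 = 3^2 = 9
  bit 4 = 0: r = r^2 mod 43 = 9^2 = 38
  bit 5 = 0: r = r^2 mod 43 = 38^2 = 25
  -> B = 25
s = B^a = 25^4 mod 43  (bits of 4 = 100)
  bit 0 = 1: r = r^2 * 25 mod 43 = 1^2 * 25 = 1*25 = 25
  bit 1 = 0: r = r^2 mod 43 = 25^2 = 23
  bit 2 = 0: r = r^2 mod 43 = 23^2 = 13
  -> s = B^a = 13

Answer: 13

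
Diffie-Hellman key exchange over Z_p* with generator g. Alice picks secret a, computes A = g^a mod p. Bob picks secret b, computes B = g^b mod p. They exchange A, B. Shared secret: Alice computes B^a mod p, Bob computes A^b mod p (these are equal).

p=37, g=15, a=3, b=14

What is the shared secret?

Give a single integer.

Answer: 27

Derivation:
A = 15^3 mod 37  (bits of 3 = 11)
  bit 0 = 1: r = r^2 * 15 mod 37 = 1^2 * 15 = 1*15 = 15
  bit 1 = 1: r = r^2 * 15 mod 37 = 15^2 * 15 = 3*15 = 8
  -> A = 8
B = 15^14 mod 37  (bits of 14 = 1110)
  bit 0 = 1: r = r^2 * 15 mod 37 = 1^2 * 15 = 1*15 = 15
  bit 1 = 1: r = r^2 * 15 mod 37 = 15^2 * 15 = 3*15 = 8
  bit 2 = 1: r = r^2 * 15 mod 37 = 8^2 * 15 = 27*15 = 35
  bit 3 = 0: r = r^2 mod 37 = 35^2 = 4
  -> B = 4
s = B^a = 4^3 mod 37  (bits of 3 = 11)
  bit 0 = 1: r = r^2 * 4 mod 37 = 1^2 * 4 = 1*4 = 4
  bit 1 = 1: r = r^2 * 4 mod 37 = 4^2 * 4 = 16*4 = 27
  -> s = B^a = 27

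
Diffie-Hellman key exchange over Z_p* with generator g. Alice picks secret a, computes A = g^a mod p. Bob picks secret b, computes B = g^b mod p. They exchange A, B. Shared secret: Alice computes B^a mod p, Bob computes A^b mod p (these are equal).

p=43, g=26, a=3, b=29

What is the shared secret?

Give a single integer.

A = 26^3 mod 43  (bits of 3 = 11)
  bit 0 = 1: r = r^2 * 26 mod 43 = 1^2 * 26 = 1*26 = 26
  bit 1 = 1: r = r^2 * 26 mod 43 = 26^2 * 26 = 31*26 = 32
  -> A = 32
B = 26^29 mod 43  (bits of 29 = 11101)
  bit 0 = 1: r = r^2 * 26 mod 43 = 1^2 * 26 = 1*26 = 26
  bit 1 = 1: r = r^2 * 26 mod 43 = 26^2 * 26 = 31*26 = 32
  bit 2 = 1: r = r^2 * 26 mod 43 = 32^2 * 26 = 35*26 = 7
  bit 3 = 0: r = r^2 mod 43 = 7^2 = 6
  bit 4 = 1: r = r^2 * 26 mod 43 = 6^2 * 26 = 36*26 = 33
  -> B = 33
s = B^a = 33^3 mod 43  (bits of 3 = 11)
  bit 0 = 1: r = r^2 * 33 mod 43 = 1^2 * 33 = 1*33 = 33
  bit 1 = 1: r = r^2 * 33 mod 43 = 33^2 * 33 = 14*33 = 32
  -> s = B^a = 32

Answer: 32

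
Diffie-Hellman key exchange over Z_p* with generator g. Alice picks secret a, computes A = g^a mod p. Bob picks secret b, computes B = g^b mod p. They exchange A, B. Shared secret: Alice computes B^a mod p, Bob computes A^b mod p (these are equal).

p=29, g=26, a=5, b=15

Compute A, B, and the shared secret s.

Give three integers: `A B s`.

A = 26^5 mod 29  (bits of 5 = 101)
  bit 0 = 1: r = r^2 * 26 mod 29 = 1^2 * 26 = 1*26 = 26
  bit 1 = 0: r = r^2 mod 29 = 26^2 = 9
  bit 2 = 1: r = r^2 * 26 mod 29 = 9^2 * 26 = 23*26 = 18
  -> A = 18
B = 26^15 mod 29  (bits of 15 = 1111)
  bit 0 = 1: r = r^2 * 26 mod 29 = 1^2 * 26 = 1*26 = 26
  bit 1 = 1: r = r^2 * 26 mod 29 = 26^2 * 26 = 9*26 = 2
  bit 2 = 1: r = r^2 * 26 mod 29 = 2^2 * 26 = 4*26 = 17
  bit 3 = 1: r = r^2 * 26 mod 29 = 17^2 * 26 = 28*26 = 3
  -> B = 3
s = B^a = 3^5 mod 29  (bits of 5 = 101)
  bit 0 = 1: r = r^2 * 3 mod 29 = 1^2 * 3 = 1*3 = 3
  bit 1 = 0: r = r^2 mod 29 = 3^2 = 9
  bit 2 = 1: r = r^2 * 3 mod 29 = 9^2 * 3 = 23*3 = 11
  -> s = B^a = 11

Answer: 18 3 11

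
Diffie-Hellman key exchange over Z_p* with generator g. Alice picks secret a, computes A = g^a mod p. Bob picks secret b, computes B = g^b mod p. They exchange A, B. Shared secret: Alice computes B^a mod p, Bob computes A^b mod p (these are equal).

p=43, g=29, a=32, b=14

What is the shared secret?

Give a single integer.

Answer: 36

Derivation:
A = 29^32 mod 43  (bits of 32 = 100000)
  bit 0 = 1: r = r^2 * 29 mod 43 = 1^2 * 29 = 1*29 = 29
  bit 1 = 0: r = r^2 mod 43 = 29^2 = 24
  bit 2 = 0: r = r^2 mod 43 = 24^2 = 17
  bit 3 = 0: r = r^2 mod 43 = 17^2 = 31
  bit 4 = 0: r = r^2 mod 43 = 31^2 = 15
  bit 5 = 0: r = r^2 mod 43 = 15^2 = 10
  -> A = 10
B = 29^14 mod 43  (bits of 14 = 1110)
  bit 0 = 1: r = r^2 * 29 mod 43 = 1^2 * 29 = 1*29 = 29
  bit 1 = 1: r = r^2 * 29 mod 43 = 29^2 * 29 = 24*29 = 8
  bit 2 = 1: r = r^2 * 29 mod 43 = 8^2 * 29 = 21*29 = 7
  bit 3 = 0: r = r^2 mod 43 = 7^2 = 6
  -> B = 6
s = B^a = 6^32 mod 43  (bits of 32 = 100000)
  bit 0 = 1: r = r^2 * 6 mod 43 = 1^2 * 6 = 1*6 = 6
  bit 1 = 0: r = r^2 mod 43 = 6^2 = 36
  bit 2 = 0: r = r^2 mod 43 = 36^2 = 6
  bit 3 = 0: r = r^2 mod 43 = 6^2 = 36
  bit 4 = 0: r = r^2 mod 43 = 36^2 = 6
  bit 5 = 0: r = r^2 mod 43 = 6^2 = 36
  -> s = B^a = 36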